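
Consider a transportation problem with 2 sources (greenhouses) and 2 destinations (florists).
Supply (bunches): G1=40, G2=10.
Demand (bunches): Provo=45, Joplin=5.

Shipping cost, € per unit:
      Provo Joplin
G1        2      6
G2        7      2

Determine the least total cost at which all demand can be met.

Optimal allocation:
  G1→Provo: 40 bunches
  G2→Provo: 5 bunches
  G2→Joplin: 5 bunches
Total cost = €125.

125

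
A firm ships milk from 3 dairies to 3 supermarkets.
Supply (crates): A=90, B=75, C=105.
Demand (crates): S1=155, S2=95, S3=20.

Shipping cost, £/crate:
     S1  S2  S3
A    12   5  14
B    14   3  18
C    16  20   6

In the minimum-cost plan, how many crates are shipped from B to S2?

Optimal shipments:
  A–S1: 70 crates
  A–S2: 20 crates
  B–S2: 75 crates
  C–S1: 85 crates
  C–S3: 20 crates
Total cost = £2645.
So B→S2 carries 75 crates.

75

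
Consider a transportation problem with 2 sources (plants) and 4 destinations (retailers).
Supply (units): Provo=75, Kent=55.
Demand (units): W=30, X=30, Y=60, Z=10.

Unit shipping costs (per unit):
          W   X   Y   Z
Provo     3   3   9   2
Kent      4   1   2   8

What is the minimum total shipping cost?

A cheapest plan:
  Provo–W: 30 × 3 = 90
  Provo–X: 30 × 3 = 90
  Provo–Y: 5 × 9 = 45
  Provo–Z: 10 × 2 = 20
  Kent–Y: 55 × 2 = 110
Total = 90 + 90 + 45 + 20 + 110 = 355.

355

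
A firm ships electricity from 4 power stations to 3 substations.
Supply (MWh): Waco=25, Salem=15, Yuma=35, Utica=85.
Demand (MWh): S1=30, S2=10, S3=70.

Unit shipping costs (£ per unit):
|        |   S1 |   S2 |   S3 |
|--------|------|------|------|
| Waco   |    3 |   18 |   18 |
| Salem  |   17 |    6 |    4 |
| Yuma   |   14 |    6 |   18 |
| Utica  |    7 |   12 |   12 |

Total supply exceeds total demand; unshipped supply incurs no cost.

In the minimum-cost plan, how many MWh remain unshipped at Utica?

An optimal plan:
  Waco→S1: 25 × £3 = £75
  Salem→S3: 15 × £4 = £60
  Yuma→S2: 10 × £6 = £60
  Utica→S1: 5 × £7 = £35
  Utica→S3: 55 × £12 = £660
Total cost = £890.
Utica ships 60 of its 85, leaving 25.

25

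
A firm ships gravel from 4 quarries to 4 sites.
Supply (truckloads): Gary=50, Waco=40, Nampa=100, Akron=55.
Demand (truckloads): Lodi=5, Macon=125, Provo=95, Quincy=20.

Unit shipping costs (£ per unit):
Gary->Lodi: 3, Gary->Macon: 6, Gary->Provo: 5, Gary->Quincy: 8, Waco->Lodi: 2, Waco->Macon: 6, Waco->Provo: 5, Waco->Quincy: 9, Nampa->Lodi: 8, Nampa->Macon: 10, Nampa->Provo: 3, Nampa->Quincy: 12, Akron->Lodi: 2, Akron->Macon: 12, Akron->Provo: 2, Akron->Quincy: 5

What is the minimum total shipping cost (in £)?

1255

A cheapest plan:
  Gary–Macon: 50 × £6 = £300
  Waco–Macon: 40 × £6 = £240
  Nampa–Macon: 35 × £10 = £350
  Nampa–Provo: 65 × £3 = £195
  Akron–Lodi: 5 × £2 = £10
  Akron–Provo: 30 × £2 = £60
  Akron–Quincy: 20 × £5 = £100
Total = 300 + 240 + 350 + 195 + 10 + 60 + 100 = £1255.
(Supply check: Gary ships 50; Waco ships 40; Nampa ships 100; Akron ships 55.)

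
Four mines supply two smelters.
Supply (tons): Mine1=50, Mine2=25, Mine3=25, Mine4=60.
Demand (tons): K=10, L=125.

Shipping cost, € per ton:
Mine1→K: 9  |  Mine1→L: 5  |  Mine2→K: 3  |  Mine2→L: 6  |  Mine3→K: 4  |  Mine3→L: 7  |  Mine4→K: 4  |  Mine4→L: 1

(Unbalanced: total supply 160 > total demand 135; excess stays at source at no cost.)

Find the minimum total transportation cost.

430

Optimal allocation:
  Mine1 to L: 50 × €5 = €250
  Mine2 to K: 10 × €3 = €30
  Mine2 to L: 15 × €6 = €90
  Mine4 to L: 60 × €1 = €60
Total = 250 + 30 + 90 + 60 = €430.
(Supply check: Mine1 ships 50; Mine2 ships 25; Mine3 ships 0; Mine4 ships 60.)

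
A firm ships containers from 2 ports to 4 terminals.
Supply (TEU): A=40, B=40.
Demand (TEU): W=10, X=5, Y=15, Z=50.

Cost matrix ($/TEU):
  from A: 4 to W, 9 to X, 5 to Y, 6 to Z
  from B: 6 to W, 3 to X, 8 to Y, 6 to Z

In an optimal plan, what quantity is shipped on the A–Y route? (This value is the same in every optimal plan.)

15

The minimum-cost plan:
  A–W: 10 × $4 = $40
  A–Y: 15 × $5 = $75
  A–Z: 15 × $6 = $90
  B–X: 5 × $3 = $15
  B–Z: 35 × $6 = $210
Total cost = $430.
So A→Y carries 15 TEU.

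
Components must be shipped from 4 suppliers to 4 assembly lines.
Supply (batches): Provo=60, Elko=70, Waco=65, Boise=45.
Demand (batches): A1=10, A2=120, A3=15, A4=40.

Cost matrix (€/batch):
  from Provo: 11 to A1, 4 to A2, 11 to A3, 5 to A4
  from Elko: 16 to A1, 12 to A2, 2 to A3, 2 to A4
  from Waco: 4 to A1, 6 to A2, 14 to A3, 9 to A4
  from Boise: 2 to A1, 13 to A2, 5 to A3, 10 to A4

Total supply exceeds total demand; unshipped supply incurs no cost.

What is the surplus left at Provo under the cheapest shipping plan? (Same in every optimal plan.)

0

An optimal plan:
  Provo->A2: 60 batches
  Elko->A3: 15 batches
  Elko->A4: 40 batches
  Waco->A2: 60 batches
  Boise->A1: 10 batches
Total cost = €730.
Provo ships 60 of its 60, leaving 0.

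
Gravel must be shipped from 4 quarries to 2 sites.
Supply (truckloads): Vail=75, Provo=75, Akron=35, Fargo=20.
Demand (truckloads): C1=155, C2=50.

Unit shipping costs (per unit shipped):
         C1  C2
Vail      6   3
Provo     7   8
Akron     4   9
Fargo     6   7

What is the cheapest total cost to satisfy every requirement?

A cheapest plan:
  Vail->C1: 25 × 6 = 150
  Vail->C2: 50 × 3 = 150
  Provo->C1: 75 × 7 = 525
  Akron->C1: 35 × 4 = 140
  Fargo->C1: 20 × 6 = 120
Total = 150 + 150 + 525 + 140 + 120 = 1085.
(Supply check: Vail ships 75; Provo ships 75; Akron ships 35; Fargo ships 20.)

1085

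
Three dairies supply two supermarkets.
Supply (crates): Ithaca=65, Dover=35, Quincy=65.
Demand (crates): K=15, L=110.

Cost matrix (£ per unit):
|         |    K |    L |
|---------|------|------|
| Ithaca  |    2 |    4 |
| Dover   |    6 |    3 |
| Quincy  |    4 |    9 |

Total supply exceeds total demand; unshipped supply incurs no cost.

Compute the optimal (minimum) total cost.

One minimum-cost allocation:
  Ithaca to L: 65 × £4 = £260
  Dover to L: 35 × £3 = £105
  Quincy to K: 15 × £4 = £60
  Quincy to L: 10 × £9 = £90
Total = 260 + 105 + 60 + 90 = £515.

515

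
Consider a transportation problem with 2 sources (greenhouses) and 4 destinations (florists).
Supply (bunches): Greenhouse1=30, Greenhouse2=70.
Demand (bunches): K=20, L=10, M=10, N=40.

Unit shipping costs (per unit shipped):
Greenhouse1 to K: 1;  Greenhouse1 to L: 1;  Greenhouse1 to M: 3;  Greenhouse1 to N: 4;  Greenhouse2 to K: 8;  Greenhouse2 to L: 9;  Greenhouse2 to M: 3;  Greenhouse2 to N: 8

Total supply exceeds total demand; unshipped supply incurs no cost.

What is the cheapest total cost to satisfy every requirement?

One minimum-cost allocation:
  Greenhouse1–K: 20 × 1 = 20
  Greenhouse1–L: 10 × 1 = 10
  Greenhouse2–M: 10 × 3 = 30
  Greenhouse2–N: 40 × 8 = 320
Total = 20 + 10 + 30 + 320 = 380.
(Supply check: Greenhouse1 ships 30; Greenhouse2 ships 50.)

380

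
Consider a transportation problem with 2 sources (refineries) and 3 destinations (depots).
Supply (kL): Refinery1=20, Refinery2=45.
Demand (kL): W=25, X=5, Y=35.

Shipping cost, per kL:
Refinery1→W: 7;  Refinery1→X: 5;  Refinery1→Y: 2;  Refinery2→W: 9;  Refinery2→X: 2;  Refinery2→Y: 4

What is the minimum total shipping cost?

335

One minimum-cost allocation:
  Refinery1→W: 20 kL
  Refinery2→W: 5 kL
  Refinery2→X: 5 kL
  Refinery2→Y: 35 kL
Total cost = 335.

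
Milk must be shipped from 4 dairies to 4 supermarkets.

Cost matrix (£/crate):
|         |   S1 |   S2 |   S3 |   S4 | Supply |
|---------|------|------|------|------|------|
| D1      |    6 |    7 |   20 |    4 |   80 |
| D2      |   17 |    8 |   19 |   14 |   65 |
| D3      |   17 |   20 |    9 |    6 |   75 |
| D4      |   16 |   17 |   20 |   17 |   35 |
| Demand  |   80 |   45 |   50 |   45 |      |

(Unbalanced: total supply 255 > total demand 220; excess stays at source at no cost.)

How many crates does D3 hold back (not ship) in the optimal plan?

0

An optimal plan:
  D1–S1: 60 crates
  D1–S4: 20 crates
  D2–S2: 45 crates
  D3–S3: 50 crates
  D3–S4: 25 crates
  D4–S1: 20 crates
Total cost = £1720.
D3 ships 75 of its 75, leaving 0.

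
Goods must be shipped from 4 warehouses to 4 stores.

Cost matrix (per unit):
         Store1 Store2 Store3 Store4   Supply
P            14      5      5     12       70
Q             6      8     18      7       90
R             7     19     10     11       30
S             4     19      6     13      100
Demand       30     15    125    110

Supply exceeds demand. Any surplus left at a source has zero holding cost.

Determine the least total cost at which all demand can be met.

A cheapest plan:
  P to Store2: 15 units
  P to Store3: 55 units
  Q to Store4: 90 units
  R to Store4: 20 units
  S to Store1: 30 units
  S to Store3: 70 units
Total cost = 1740.

1740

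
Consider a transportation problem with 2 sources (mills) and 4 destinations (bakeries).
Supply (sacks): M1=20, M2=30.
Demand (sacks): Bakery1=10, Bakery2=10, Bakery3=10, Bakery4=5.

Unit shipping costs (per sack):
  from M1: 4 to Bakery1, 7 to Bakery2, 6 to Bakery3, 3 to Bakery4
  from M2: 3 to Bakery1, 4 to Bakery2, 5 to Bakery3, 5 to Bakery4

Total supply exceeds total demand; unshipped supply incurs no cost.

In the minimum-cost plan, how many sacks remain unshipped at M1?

15

An optimal plan:
  M1->Bakery4: 5 × 3 = 15
  M2->Bakery1: 10 × 3 = 30
  M2->Bakery2: 10 × 4 = 40
  M2->Bakery3: 10 × 5 = 50
Total cost = 135.
M1 ships 5 of its 20, leaving 15.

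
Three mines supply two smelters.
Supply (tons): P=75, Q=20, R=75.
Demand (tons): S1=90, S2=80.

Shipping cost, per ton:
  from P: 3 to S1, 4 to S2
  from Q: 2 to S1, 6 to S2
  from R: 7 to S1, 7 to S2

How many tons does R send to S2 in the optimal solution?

75

Solving gives:
  P->S1: 70 tons
  P->S2: 5 tons
  Q->S1: 20 tons
  R->S2: 75 tons
Total cost = 795.
So R→S2 carries 75 tons.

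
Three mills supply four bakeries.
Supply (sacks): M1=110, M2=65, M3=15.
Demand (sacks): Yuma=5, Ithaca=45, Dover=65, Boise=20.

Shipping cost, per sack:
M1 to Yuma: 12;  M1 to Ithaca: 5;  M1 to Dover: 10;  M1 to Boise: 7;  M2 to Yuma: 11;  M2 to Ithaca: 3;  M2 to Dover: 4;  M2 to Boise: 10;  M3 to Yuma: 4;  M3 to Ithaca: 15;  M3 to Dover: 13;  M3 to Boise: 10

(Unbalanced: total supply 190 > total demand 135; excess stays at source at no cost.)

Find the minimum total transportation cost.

Optimal allocation:
  M1→Ithaca: 45 × 5 = 225
  M1→Boise: 20 × 7 = 140
  M2→Dover: 65 × 4 = 260
  M3→Yuma: 5 × 4 = 20
Total = 225 + 140 + 260 + 20 = 645.

645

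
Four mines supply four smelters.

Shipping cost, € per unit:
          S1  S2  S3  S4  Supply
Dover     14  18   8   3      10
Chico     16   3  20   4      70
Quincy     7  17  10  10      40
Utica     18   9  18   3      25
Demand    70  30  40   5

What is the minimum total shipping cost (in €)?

1495

One minimum-cost allocation:
  Dover→S3: 10 × €8 = €80
  Chico→S1: 40 × €16 = €640
  Chico→S2: 30 × €3 = €90
  Quincy→S1: 30 × €7 = €210
  Quincy→S3: 10 × €10 = €100
  Utica→S3: 20 × €18 = €360
  Utica→S4: 5 × €3 = €15
Total = 80 + 640 + 90 + 210 + 100 + 360 + 15 = €1495.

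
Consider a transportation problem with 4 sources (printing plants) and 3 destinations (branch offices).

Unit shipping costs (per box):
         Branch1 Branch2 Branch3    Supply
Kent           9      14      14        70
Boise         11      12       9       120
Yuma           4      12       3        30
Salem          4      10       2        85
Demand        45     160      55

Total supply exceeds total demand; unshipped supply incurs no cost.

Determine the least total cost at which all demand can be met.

A cheapest plan:
  Kent→Branch2: 25 boxes
  Boise→Branch2: 120 boxes
  Yuma→Branch1: 30 boxes
  Salem→Branch1: 15 boxes
  Salem→Branch2: 15 boxes
  Salem→Branch3: 55 boxes
Total cost = 2230.

2230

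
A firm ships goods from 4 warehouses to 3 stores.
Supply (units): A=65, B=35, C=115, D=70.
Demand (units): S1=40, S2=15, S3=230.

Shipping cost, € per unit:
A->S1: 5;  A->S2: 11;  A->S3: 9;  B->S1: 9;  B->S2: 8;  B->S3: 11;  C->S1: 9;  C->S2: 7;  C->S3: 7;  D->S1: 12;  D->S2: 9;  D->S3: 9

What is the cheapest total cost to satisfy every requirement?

2200

An optimal shipping plan:
  A->S1: 40 × €5 = €200
  A->S3: 25 × €9 = €225
  B->S2: 15 × €8 = €120
  B->S3: 20 × €11 = €220
  C->S3: 115 × €7 = €805
  D->S3: 70 × €9 = €630
Total = 200 + 225 + 120 + 220 + 805 + 630 = €2200.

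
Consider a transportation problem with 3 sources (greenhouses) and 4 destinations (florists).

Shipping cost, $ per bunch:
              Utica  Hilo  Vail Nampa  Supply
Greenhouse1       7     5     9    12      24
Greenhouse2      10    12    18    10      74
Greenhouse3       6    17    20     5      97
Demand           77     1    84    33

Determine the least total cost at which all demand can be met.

1987

A cheapest plan:
  Greenhouse1–Vail: 24 × $9 = $216
  Greenhouse2–Utica: 13 × $10 = $130
  Greenhouse2–Hilo: 1 × $12 = $12
  Greenhouse2–Vail: 60 × $18 = $1080
  Greenhouse3–Utica: 64 × $6 = $384
  Greenhouse3–Nampa: 33 × $5 = $165
Total = 216 + 130 + 12 + 1080 + 384 + 165 = $1987.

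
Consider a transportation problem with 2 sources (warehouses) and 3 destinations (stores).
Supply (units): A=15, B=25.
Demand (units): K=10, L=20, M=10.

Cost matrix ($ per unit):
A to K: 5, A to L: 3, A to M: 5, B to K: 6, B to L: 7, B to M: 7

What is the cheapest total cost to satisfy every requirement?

A cheapest plan:
  A→L: 15 units
  B→K: 10 units
  B→L: 5 units
  B→M: 10 units
Total cost = $210.
(Supply check: A ships 15; B ships 25.)

210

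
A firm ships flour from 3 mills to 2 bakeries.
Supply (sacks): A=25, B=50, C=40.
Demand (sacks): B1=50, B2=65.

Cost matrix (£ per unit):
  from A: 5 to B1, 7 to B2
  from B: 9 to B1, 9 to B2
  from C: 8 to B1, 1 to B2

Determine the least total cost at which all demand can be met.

615

An optimal shipping plan:
  A–B1: 25 × £5 = £125
  B–B1: 25 × £9 = £225
  B–B2: 25 × £9 = £225
  C–B2: 40 × £1 = £40
Total = 125 + 225 + 225 + 40 = £615.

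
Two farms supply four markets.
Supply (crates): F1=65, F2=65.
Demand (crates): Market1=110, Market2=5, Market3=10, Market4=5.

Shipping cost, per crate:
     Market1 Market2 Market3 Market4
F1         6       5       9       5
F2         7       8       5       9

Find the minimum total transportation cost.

815

An optimal shipping plan:
  F1->Market1: 55 × 6 = 330
  F1->Market2: 5 × 5 = 25
  F1->Market4: 5 × 5 = 25
  F2->Market1: 55 × 7 = 385
  F2->Market3: 10 × 5 = 50
Total = 330 + 25 + 25 + 385 + 50 = 815.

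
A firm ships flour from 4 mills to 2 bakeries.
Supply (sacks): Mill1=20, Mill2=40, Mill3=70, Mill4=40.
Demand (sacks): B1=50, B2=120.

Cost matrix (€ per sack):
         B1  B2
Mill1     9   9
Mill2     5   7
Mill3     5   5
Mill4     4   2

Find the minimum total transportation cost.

Optimal allocation:
  Mill1->B2: 20 × €9 = €180
  Mill2->B1: 40 × €5 = €200
  Mill3->B1: 10 × €5 = €50
  Mill3->B2: 60 × €5 = €300
  Mill4->B2: 40 × €2 = €80
Total = 180 + 200 + 50 + 300 + 80 = €810.
(Supply check: Mill1 ships 20; Mill2 ships 40; Mill3 ships 70; Mill4 ships 40.)

810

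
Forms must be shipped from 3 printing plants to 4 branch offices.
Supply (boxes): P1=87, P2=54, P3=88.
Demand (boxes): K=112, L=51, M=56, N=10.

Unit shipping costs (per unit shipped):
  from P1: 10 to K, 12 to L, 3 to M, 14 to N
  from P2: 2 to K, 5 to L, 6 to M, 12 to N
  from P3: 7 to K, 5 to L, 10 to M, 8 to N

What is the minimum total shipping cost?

A cheapest plan:
  P1–K: 31 × 10 = 310
  P1–M: 56 × 3 = 168
  P2–K: 54 × 2 = 108
  P3–K: 27 × 7 = 189
  P3–L: 51 × 5 = 255
  P3–N: 10 × 8 = 80
Total = 310 + 168 + 108 + 189 + 255 + 80 = 1110.

1110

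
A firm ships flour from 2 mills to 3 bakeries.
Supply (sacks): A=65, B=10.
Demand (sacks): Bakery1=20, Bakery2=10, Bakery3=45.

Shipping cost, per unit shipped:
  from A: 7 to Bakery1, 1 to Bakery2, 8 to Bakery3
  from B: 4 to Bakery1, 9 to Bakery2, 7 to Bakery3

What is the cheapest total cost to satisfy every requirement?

A cheapest plan:
  A→Bakery1: 10 sacks
  A→Bakery2: 10 sacks
  A→Bakery3: 45 sacks
  B→Bakery1: 10 sacks
Total cost = 480.

480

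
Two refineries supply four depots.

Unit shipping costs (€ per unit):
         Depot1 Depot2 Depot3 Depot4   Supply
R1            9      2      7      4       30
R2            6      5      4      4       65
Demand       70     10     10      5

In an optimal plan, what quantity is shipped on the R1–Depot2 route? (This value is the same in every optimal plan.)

Optimal shipments:
  R1 to Depot1: 5 × €9 = €45
  R1 to Depot2: 10 × €2 = €20
  R1 to Depot3: 10 × €7 = €70
  R1 to Depot4: 5 × €4 = €20
  R2 to Depot1: 65 × €6 = €390
Total cost = €545.
So R1→Depot2 carries 10 kL.

10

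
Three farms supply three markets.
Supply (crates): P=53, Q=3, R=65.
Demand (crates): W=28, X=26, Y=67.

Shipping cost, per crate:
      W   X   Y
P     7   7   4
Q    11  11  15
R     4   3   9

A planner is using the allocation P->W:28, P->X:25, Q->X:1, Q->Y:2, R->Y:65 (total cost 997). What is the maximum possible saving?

451

Current plan cost = 28·7 + 25·7 + 1·11 + 2·15 + 65·9 = 997.
Optimal plan:
  P->Y: 53 × 4 = 212
  Q->Y: 3 × 15 = 45
  R->W: 28 × 4 = 112
  R->X: 26 × 3 = 78
  R->Y: 11 × 9 = 99
Optimal cost = 546.
Saving = 997 − 546 = 451.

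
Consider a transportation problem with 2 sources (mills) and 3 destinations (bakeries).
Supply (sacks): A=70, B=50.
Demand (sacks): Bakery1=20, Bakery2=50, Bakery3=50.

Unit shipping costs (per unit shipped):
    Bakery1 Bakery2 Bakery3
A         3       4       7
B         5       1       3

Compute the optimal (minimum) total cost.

Optimal allocation:
  A->Bakery1: 20 × 3 = 60
  A->Bakery2: 50 × 4 = 200
  B->Bakery3: 50 × 3 = 150
Total = 60 + 200 + 150 = 410.

410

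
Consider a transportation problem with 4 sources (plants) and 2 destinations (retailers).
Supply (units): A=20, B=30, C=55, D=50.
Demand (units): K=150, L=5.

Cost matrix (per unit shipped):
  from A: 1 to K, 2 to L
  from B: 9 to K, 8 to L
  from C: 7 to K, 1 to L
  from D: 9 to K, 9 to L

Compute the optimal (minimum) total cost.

1095

An optimal shipping plan:
  A to K: 20 units
  B to K: 30 units
  C to K: 50 units
  C to L: 5 units
  D to K: 50 units
Total cost = 1095.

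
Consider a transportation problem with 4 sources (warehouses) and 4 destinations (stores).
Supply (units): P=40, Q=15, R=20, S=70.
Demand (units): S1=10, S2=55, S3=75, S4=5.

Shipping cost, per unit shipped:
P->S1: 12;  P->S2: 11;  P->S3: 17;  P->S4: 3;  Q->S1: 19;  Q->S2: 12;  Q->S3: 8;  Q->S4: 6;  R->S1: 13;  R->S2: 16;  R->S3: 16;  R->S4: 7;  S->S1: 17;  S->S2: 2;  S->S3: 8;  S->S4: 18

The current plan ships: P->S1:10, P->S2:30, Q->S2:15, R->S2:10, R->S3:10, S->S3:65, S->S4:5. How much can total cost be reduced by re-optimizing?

330

Current plan cost = 10·12 + 30·11 + 15·12 + 10·16 + 10·16 + 65·8 + 5·18 = 1560.
Optimal plan:
  P–S1: 10 units
  P–S2: 25 units
  P–S4: 5 units
  Q–S3: 15 units
  R–S3: 20 units
  S–S2: 30 units
  S–S3: 40 units
Optimal cost = 1230.
Saving = 1560 − 1230 = 330.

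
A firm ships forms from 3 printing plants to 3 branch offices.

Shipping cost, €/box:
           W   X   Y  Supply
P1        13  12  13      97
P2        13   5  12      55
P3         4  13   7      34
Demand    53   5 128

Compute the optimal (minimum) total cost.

An optimal shipping plan:
  P1 to W: 19 boxes
  P1 to Y: 78 boxes
  P2 to X: 5 boxes
  P2 to Y: 50 boxes
  P3 to W: 34 boxes
Total cost = €2022.

2022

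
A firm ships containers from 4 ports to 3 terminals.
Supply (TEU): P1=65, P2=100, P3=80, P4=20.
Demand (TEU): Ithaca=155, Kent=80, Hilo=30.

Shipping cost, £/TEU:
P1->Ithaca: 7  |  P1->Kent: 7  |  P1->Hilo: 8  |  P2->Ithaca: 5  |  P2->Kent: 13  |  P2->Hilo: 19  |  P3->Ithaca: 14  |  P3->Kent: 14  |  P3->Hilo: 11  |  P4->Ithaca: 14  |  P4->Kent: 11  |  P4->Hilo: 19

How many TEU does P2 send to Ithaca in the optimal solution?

100

Solving gives:
  P1–Ithaca: 5 TEU
  P1–Kent: 60 TEU
  P2–Ithaca: 100 TEU
  P3–Ithaca: 50 TEU
  P3–Hilo: 30 TEU
  P4–Kent: 20 TEU
Total cost = £2205.
So P2→Ithaca carries 100 TEU.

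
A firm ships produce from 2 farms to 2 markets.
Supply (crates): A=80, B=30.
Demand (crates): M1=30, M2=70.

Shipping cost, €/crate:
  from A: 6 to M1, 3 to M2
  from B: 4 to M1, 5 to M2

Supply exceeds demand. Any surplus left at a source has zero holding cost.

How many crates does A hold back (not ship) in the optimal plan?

10

Minimum-cost shipments:
  A→M2: 70 × €3 = €210
  B→M1: 30 × €4 = €120
Total cost = €330.
A ships 70 of its 80, leaving 10.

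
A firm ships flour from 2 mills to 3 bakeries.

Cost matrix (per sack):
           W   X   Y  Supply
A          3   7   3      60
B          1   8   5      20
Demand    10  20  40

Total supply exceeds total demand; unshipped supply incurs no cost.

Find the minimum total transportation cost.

Optimal allocation:
  A–X: 20 × 7 = 140
  A–Y: 40 × 3 = 120
  B–W: 10 × 1 = 10
Total = 140 + 120 + 10 = 270.
(Supply check: A ships 60; B ships 10.)

270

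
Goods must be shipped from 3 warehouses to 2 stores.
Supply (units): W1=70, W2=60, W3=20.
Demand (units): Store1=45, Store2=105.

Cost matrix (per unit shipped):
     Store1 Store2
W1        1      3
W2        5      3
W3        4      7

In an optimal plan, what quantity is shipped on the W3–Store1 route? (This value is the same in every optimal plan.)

20

Solving gives:
  W1->Store1: 25 units
  W1->Store2: 45 units
  W2->Store2: 60 units
  W3->Store1: 20 units
Total cost = 420.
So W3→Store1 carries 20 units.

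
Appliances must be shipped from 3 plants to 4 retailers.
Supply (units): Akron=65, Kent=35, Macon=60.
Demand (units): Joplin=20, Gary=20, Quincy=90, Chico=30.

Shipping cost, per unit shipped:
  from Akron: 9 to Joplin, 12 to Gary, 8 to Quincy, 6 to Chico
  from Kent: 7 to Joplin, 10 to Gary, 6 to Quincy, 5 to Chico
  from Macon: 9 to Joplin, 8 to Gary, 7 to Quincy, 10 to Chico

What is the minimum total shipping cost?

1130

Optimal allocation:
  Akron to Quincy: 35 units
  Akron to Chico: 30 units
  Kent to Joplin: 20 units
  Kent to Quincy: 15 units
  Macon to Gary: 20 units
  Macon to Quincy: 40 units
Total cost = 1130.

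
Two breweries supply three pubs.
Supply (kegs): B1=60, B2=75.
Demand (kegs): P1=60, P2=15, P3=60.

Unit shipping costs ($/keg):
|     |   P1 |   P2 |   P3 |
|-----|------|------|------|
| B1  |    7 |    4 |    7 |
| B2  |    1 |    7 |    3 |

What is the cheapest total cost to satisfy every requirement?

480

A cheapest plan:
  B1→P2: 15 × $4 = $60
  B1→P3: 45 × $7 = $315
  B2→P1: 60 × $1 = $60
  B2→P3: 15 × $3 = $45
Total = 60 + 315 + 60 + 45 = $480.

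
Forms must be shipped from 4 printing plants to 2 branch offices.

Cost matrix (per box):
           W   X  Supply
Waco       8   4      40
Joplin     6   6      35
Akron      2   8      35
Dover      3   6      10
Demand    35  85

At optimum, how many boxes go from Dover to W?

The minimum-cost plan:
  Waco to X: 40 × 4 = 160
  Joplin to X: 35 × 6 = 210
  Akron to W: 35 × 2 = 70
  Dover to X: 10 × 6 = 60
Total cost = 500.
The route Dover→W is not used.

0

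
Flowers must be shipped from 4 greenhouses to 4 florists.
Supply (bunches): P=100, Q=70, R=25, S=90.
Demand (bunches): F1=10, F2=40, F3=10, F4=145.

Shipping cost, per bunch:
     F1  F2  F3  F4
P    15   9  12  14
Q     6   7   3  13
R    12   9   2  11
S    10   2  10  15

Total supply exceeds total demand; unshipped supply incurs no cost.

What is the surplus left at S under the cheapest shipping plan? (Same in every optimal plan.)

Minimum-cost shipments:
  P–F4: 70 × 14 = 980
  Q–F1: 10 × 6 = 60
  Q–F3: 10 × 3 = 30
  Q–F4: 50 × 13 = 650
  R–F4: 25 × 11 = 275
  S–F2: 40 × 2 = 80
Total cost = 2075.
S ships 40 of its 90, leaving 50.

50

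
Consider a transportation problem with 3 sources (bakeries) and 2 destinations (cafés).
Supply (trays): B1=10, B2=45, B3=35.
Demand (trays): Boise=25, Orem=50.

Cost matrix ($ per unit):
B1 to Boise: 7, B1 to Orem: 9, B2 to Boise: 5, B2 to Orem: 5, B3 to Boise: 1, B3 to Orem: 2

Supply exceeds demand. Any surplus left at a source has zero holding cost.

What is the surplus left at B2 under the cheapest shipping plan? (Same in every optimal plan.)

5

An optimal plan:
  B2–Orem: 40 × $5 = $200
  B3–Boise: 25 × $1 = $25
  B3–Orem: 10 × $2 = $20
Total cost = $245.
B2 ships 40 of its 45, leaving 5.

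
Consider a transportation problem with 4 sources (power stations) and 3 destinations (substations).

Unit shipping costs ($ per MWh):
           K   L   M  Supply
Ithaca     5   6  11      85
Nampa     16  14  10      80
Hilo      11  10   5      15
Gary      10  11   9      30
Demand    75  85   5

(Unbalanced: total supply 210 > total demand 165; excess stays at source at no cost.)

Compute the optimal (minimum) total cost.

1380

Optimal allocation:
  Ithaca to K: 45 MWh
  Ithaca to L: 40 MWh
  Nampa to L: 35 MWh
  Hilo to L: 10 MWh
  Hilo to M: 5 MWh
  Gary to K: 30 MWh
Total cost = $1380.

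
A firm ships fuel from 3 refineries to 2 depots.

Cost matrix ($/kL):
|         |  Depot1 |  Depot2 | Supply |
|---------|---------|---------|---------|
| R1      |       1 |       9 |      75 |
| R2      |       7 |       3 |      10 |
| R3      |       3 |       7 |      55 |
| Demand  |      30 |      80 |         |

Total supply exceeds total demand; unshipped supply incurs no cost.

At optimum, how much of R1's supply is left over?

Minimum-cost shipments:
  R1–Depot1: 30 × $1 = $30
  R1–Depot2: 15 × $9 = $135
  R2–Depot2: 10 × $3 = $30
  R3–Depot2: 55 × $7 = $385
Total cost = $580.
R1 ships 45 of its 75, leaving 30.

30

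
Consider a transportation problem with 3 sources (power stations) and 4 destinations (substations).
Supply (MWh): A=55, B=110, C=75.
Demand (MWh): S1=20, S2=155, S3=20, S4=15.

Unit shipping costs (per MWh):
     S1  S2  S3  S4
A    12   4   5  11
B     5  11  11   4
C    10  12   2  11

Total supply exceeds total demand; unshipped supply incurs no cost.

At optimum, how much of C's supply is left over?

30

An optimal plan:
  A->S2: 55 MWh
  B->S1: 20 MWh
  B->S2: 75 MWh
  B->S4: 15 MWh
  C->S2: 25 MWh
  C->S3: 20 MWh
Total cost = 1545.
C ships 45 of its 75, leaving 30.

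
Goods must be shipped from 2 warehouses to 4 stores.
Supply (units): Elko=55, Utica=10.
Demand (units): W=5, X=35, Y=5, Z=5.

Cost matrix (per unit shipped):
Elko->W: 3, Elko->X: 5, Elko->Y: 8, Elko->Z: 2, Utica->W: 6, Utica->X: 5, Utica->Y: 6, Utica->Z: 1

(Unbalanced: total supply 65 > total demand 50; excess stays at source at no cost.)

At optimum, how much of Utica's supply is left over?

0

An optimal plan:
  Elko→W: 5 × 3 = 15
  Elko→X: 35 × 5 = 175
  Utica→Y: 5 × 6 = 30
  Utica→Z: 5 × 1 = 5
Total cost = 225.
Utica ships 10 of its 10, leaving 0.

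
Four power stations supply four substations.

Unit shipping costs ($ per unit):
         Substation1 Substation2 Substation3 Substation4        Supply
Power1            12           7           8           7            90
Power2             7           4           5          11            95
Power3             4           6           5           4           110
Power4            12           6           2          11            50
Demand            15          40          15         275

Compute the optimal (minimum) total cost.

2190

One minimum-cost allocation:
  Power1→Substation4: 90 × $7 = $630
  Power2→Substation1: 15 × $7 = $105
  Power2→Substation2: 40 × $4 = $160
  Power2→Substation4: 40 × $11 = $440
  Power3→Substation4: 110 × $4 = $440
  Power4→Substation3: 15 × $2 = $30
  Power4→Substation4: 35 × $11 = $385
Total = 630 + 105 + 160 + 440 + 440 + 30 + 385 = $2190.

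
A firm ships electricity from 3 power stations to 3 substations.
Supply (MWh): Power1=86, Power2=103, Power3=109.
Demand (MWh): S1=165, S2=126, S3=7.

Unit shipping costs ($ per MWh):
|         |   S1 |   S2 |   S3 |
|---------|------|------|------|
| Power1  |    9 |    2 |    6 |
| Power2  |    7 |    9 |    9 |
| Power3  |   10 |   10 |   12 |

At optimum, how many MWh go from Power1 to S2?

86

Optimal shipments:
  Power1–S2: 86 × $2 = $172
  Power2–S1: 96 × $7 = $672
  Power2–S3: 7 × $9 = $63
  Power3–S1: 69 × $10 = $690
  Power3–S2: 40 × $10 = $400
Total cost = $1997.
So Power1→S2 carries 86 MWh.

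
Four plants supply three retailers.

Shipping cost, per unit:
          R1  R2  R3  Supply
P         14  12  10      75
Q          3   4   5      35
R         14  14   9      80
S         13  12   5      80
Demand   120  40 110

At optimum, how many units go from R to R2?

Optimal shipments:
  P–R1: 35 × 14 = 490
  P–R2: 40 × 12 = 480
  Q–R1: 35 × 3 = 105
  R–R1: 50 × 14 = 700
  R–R3: 30 × 9 = 270
  S–R3: 80 × 5 = 400
Total cost = 2445.
The route R→R2 is not used.

0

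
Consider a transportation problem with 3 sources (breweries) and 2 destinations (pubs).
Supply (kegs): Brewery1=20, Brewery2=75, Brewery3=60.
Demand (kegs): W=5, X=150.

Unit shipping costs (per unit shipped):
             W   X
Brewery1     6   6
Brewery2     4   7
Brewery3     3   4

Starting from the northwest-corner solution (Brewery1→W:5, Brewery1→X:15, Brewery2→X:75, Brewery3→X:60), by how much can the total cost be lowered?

15

Current plan cost = 5·6 + 15·6 + 75·7 + 60·4 = 885.
Optimal plan:
  Brewery1->X: 20 × 6 = 120
  Brewery2->W: 5 × 4 = 20
  Brewery2->X: 70 × 7 = 490
  Brewery3->X: 60 × 4 = 240
Optimal cost = 870.
Saving = 885 − 870 = 15.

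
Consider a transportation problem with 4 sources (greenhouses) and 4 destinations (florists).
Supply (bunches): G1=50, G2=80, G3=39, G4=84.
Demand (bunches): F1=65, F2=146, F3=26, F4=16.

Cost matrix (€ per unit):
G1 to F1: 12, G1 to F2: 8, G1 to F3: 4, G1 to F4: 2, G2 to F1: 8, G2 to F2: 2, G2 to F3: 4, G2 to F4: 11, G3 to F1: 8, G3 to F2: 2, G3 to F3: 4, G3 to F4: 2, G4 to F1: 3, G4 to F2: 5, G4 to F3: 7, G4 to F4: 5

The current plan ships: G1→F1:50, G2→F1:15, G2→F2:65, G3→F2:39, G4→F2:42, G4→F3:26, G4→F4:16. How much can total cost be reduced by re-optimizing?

672

Current plan cost = 50·12 + 15·8 + 65·2 + 39·2 + 42·5 + 26·7 + 16·5 = €1400.
Optimal plan:
  G1 to F2: 8 × €8 = €64
  G1 to F3: 26 × €4 = €104
  G1 to F4: 16 × €2 = €32
  G2 to F2: 80 × €2 = €160
  G3 to F2: 39 × €2 = €78
  G4 to F1: 65 × €3 = €195
  G4 to F2: 19 × €5 = €95
Optimal cost = €728.
Saving = 1400 − 728 = €672.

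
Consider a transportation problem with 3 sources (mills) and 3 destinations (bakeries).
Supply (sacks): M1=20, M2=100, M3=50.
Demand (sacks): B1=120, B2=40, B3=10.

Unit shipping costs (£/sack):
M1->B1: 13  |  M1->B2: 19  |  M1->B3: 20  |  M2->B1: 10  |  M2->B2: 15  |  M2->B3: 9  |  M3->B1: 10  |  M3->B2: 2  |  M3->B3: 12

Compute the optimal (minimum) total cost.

1430

One minimum-cost allocation:
  M1→B1: 20 × £13 = £260
  M2→B1: 90 × £10 = £900
  M2→B3: 10 × £9 = £90
  M3→B1: 10 × £10 = £100
  M3→B2: 40 × £2 = £80
Total = 260 + 900 + 90 + 100 + 80 = £1430.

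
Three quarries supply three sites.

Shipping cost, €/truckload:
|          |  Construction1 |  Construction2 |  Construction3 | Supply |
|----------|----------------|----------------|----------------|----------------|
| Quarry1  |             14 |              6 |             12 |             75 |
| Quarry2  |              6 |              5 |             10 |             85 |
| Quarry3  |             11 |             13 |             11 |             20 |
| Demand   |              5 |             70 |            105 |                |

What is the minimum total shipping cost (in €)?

1530

One minimum-cost allocation:
  Quarry1 to Construction2: 70 × €6 = €420
  Quarry1 to Construction3: 5 × €12 = €60
  Quarry2 to Construction1: 5 × €6 = €30
  Quarry2 to Construction3: 80 × €10 = €800
  Quarry3 to Construction3: 20 × €11 = €220
Total = 420 + 60 + 30 + 800 + 220 = €1530.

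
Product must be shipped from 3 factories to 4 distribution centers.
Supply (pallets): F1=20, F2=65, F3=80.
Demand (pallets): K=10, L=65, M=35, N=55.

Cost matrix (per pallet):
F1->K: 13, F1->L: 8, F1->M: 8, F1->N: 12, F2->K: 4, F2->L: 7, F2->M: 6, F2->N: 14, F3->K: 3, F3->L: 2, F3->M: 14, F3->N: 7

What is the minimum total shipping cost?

A cheapest plan:
  F1 to N: 20 × 12 = 240
  F2 to K: 10 × 4 = 40
  F2 to L: 20 × 7 = 140
  F2 to M: 35 × 6 = 210
  F3 to L: 45 × 2 = 90
  F3 to N: 35 × 7 = 245
Total = 240 + 40 + 140 + 210 + 90 + 245 = 965.

965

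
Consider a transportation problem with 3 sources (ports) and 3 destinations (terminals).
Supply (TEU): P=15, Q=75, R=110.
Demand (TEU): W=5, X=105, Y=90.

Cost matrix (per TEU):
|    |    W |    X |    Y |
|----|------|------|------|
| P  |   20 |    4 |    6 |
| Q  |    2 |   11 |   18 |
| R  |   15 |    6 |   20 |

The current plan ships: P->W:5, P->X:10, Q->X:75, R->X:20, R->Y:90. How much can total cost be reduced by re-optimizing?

Current plan cost = 5·20 + 10·4 + 75·11 + 20·6 + 90·20 = 2885.
Optimal plan:
  P to Y: 15 × 6 = 90
  Q to W: 5 × 2 = 10
  Q to Y: 70 × 18 = 1260
  R to X: 105 × 6 = 630
  R to Y: 5 × 20 = 100
Optimal cost = 2090.
Saving = 2885 − 2090 = 795.

795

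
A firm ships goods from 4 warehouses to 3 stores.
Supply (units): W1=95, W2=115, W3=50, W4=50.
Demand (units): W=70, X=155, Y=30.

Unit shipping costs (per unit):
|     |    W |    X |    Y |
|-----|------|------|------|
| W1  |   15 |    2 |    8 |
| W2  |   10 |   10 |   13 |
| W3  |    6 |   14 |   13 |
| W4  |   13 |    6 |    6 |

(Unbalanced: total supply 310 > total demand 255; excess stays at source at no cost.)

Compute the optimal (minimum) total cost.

One minimum-cost allocation:
  W1→X: 95 units
  W2→W: 20 units
  W2→X: 40 units
  W3→W: 50 units
  W4→X: 20 units
  W4→Y: 30 units
Total cost = 1390.
(Supply check: W1 ships 95; W2 ships 60; W3 ships 50; W4 ships 50.)

1390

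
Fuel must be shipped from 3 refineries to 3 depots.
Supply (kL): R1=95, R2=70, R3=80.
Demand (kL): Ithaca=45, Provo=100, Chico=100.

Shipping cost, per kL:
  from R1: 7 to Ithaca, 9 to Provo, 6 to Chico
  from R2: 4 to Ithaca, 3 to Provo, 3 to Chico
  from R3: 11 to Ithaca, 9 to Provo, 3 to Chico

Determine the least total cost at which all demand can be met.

1155

A cheapest plan:
  R1->Ithaca: 45 × 7 = 315
  R1->Provo: 30 × 9 = 270
  R1->Chico: 20 × 6 = 120
  R2->Provo: 70 × 3 = 210
  R3->Chico: 80 × 3 = 240
Total = 315 + 270 + 120 + 210 + 240 = 1155.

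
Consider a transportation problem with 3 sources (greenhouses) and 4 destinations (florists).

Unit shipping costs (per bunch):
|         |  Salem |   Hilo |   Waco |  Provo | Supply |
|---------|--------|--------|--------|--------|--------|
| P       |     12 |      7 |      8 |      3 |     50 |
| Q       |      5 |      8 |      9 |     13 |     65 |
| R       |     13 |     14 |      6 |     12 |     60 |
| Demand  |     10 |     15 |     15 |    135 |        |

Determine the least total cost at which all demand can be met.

An optimal shipping plan:
  P→Provo: 50 bunches
  Q→Salem: 10 bunches
  Q→Hilo: 15 bunches
  Q→Provo: 40 bunches
  R→Waco: 15 bunches
  R→Provo: 45 bunches
Total cost = 1470.

1470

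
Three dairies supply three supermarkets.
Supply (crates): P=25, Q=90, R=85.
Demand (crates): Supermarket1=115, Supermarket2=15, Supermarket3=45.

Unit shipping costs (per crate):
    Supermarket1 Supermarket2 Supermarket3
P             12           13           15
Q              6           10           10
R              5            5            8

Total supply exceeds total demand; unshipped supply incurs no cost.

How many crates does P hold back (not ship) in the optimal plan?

25

Minimum-cost shipments:
  Q–Supermarket1: 90 × 6 = 540
  R–Supermarket1: 25 × 5 = 125
  R–Supermarket2: 15 × 5 = 75
  R–Supermarket3: 45 × 8 = 360
Total cost = 1100.
P ships 0 of its 25, leaving 25.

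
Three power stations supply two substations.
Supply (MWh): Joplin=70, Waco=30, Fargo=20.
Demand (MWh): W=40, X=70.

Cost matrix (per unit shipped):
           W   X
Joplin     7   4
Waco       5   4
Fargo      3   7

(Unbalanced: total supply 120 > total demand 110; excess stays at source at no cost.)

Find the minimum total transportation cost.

A cheapest plan:
  Joplin to X: 70 MWh
  Waco to W: 20 MWh
  Fargo to W: 20 MWh
Total cost = 440.
(Supply check: Joplin ships 70; Waco ships 20; Fargo ships 20.)

440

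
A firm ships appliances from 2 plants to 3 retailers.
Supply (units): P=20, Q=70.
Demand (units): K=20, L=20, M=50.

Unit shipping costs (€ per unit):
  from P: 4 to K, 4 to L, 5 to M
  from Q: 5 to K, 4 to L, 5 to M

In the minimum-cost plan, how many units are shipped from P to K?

The minimum-cost plan:
  P to K: 20 units
  Q to L: 20 units
  Q to M: 50 units
Total cost = €410.
So P→K carries 20 units.

20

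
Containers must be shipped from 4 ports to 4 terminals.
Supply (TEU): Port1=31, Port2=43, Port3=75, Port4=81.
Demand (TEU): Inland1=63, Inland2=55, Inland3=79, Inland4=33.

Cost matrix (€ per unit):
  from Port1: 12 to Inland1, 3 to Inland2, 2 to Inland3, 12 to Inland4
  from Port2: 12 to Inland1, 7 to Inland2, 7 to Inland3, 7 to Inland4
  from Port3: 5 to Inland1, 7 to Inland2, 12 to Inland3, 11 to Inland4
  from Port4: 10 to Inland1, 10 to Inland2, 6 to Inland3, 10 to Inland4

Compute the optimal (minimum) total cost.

A cheapest plan:
  Port1–Inland2: 31 × €3 = €93
  Port2–Inland2: 10 × €7 = €70
  Port2–Inland4: 33 × €7 = €231
  Port3–Inland1: 63 × €5 = €315
  Port3–Inland2: 12 × €7 = €84
  Port4–Inland2: 2 × €10 = €20
  Port4–Inland3: 79 × €6 = €474
Total = 93 + 70 + 231 + 315 + 84 + 20 + 474 = €1287.

1287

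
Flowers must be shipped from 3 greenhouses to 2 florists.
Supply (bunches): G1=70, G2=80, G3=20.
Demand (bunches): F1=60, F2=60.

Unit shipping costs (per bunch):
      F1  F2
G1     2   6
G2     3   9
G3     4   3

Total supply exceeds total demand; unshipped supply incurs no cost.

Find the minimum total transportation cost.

450

An optimal shipping plan:
  G1–F1: 30 × 2 = 60
  G1–F2: 40 × 6 = 240
  G2–F1: 30 × 3 = 90
  G3–F2: 20 × 3 = 60
Total = 60 + 240 + 90 + 60 = 450.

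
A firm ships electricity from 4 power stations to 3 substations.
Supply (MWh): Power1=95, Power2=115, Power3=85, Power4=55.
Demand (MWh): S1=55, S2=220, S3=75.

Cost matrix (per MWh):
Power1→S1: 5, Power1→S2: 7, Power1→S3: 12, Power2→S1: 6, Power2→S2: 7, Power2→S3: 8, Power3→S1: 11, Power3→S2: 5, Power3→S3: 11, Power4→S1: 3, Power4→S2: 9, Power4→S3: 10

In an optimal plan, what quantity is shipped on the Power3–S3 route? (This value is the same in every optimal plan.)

0

Solving gives:
  Power1 to S2: 95 × 7 = 665
  Power2 to S2: 40 × 7 = 280
  Power2 to S3: 75 × 8 = 600
  Power3 to S2: 85 × 5 = 425
  Power4 to S1: 55 × 3 = 165
Total cost = 2135.
The route Power3→S3 is not used.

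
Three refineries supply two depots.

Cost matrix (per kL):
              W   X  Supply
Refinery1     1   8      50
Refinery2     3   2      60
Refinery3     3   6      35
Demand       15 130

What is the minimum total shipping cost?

A cheapest plan:
  Refinery1–W: 15 × 1 = 15
  Refinery1–X: 35 × 8 = 280
  Refinery2–X: 60 × 2 = 120
  Refinery3–X: 35 × 6 = 210
Total = 15 + 280 + 120 + 210 = 625.

625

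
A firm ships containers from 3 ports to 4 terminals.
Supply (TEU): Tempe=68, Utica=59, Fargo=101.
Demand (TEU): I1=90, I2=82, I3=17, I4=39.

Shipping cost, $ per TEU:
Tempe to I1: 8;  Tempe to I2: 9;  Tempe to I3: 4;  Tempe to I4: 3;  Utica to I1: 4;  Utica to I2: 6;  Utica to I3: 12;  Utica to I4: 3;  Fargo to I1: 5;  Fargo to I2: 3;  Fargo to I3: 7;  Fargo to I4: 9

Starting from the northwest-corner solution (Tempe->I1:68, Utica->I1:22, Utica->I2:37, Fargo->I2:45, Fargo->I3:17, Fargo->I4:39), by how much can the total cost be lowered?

601

Current plan cost = 68·8 + 22·4 + 37·6 + 45·3 + 17·7 + 39·9 = $1459.
Optimal plan:
  Tempe to I1: 12 TEU
  Tempe to I3: 17 TEU
  Tempe to I4: 39 TEU
  Utica to I1: 59 TEU
  Fargo to I1: 19 TEU
  Fargo to I2: 82 TEU
Optimal cost = $858.
Saving = 1459 − 858 = $601.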